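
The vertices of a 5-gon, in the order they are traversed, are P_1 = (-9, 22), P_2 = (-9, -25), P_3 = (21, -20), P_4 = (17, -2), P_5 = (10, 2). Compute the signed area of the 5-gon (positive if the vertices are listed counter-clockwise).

859

Apply the surveyor's formula: 2A = Σ (x_i·y_{i+1} − x_{i+1}·y_i), indices taken mod 5.
Σ = (423) + (705) + (298) + (54) + (238) = 1718
Signed area = Σ/2 = 859 (positive ⇒ counter-clockwise traversal).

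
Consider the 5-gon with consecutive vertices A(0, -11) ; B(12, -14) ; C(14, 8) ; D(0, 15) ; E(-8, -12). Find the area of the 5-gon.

421

Apply the shoelace (surveyor's) formula: 2A = Σ (x_i·y_{i+1} − x_{i+1}·y_i), indices taken mod 5.
Cross-terms: 132, 292, 210, 120, 88  ⇒  Σ = 842
Area = |Σ|/2 = 421.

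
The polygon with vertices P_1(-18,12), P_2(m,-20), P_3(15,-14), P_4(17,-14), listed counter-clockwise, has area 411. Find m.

-7

The doubled signed area Σ (x_i y_{i+1} − x_{i+1} y_i) is linear in m.
With m=0 it equals 640; the coefficient of m is -26 (from the two edges through P_2).
So -26·m + 640 = 2·411 = 822 ⇒ m = -7.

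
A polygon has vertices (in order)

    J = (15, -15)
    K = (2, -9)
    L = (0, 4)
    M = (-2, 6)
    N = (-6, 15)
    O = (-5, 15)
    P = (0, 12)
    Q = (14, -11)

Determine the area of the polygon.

Apply Gauss's area formula: 2A = Σ (x_i·y_{i+1} − x_{i+1}·y_i), indices taken mod 8.
Σ = (-105) + (8) + (8) + (6) + (-15) + (-60) + (-168) + (-45) = -371
Area = |Σ|/2 = 185.5.

185.5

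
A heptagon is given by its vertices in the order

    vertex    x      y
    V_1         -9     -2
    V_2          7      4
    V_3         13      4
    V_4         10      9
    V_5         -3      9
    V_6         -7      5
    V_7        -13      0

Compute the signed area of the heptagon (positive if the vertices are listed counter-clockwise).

Apply Gauss's area formula: 2A = Σ (x_i·y_{i+1} − x_{i+1}·y_i), indices taken mod 7.
Σ = (-22) + (-24) + (77) + (117) + (48) + (65) + (26) = 287
Signed area = Σ/2 = 143.5 (positive ⇒ counter-clockwise traversal).

143.5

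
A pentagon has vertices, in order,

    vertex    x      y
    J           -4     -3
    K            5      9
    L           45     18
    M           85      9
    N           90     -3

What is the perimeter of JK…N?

204

|JK| = √((9)² + (12)²) = √225 = 15
|KL| = √((40)² + (9)²) = √1681 = 41
|LM| = √((40)² + (-9)²) = √1681 = 41
|MN| = √((5)² + (-12)²) = √169 = 13
|NJ| = √((-94)² + (0)²) = √8836 = 94
Perimeter = 15 + 41 + 41 + 13 + 94 = 204.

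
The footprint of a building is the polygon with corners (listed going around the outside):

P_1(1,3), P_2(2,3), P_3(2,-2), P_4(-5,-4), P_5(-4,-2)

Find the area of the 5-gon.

23.5

P_1→P_2: (1)(3) − (2)(3) = -3
P_2→P_3: (2)(-2) − (2)(3) = -10
P_3→P_4: (2)(-4) − (-5)(-2) = -18
P_4→P_5: (-5)(-2) − (-4)(-4) = -6
P_5→P_1: (-4)(3) − (1)(-2) = -10
Σ = -47
Area = |Σ|/2 = 23.5.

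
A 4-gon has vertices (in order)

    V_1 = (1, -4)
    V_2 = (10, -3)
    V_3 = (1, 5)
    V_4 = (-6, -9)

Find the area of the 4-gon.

72

Cross-terms: 37, 53, 21, 33  ⇒  Σ = 144
Area = |Σ|/2 = 72.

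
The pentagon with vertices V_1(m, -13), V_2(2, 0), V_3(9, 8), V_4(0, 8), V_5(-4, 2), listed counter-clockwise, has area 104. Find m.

Write out the shoelace sum; only the two edges meeting at V_1 involve m:
2·Area = [((-4)·(-13) − m·2) + (m·0 − 2·(-13))] + 120
       = -2·m + 198 = 208
⇒ m = -5.

-5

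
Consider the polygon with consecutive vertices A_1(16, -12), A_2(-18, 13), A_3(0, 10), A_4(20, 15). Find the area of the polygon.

434

Apply the shoelace (surveyor's) formula: 2A = Σ (x_i·y_{i+1} − x_{i+1}·y_i), indices taken mod 4.
Σ = (-8) + (-180) + (-200) + (-480) = -868
Area = |Σ|/2 = 434.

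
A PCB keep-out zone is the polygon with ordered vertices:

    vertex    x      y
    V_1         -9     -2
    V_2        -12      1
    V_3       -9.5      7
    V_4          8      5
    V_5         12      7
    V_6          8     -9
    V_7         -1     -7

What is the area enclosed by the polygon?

252.5

Cross-terms: -33, -74.5, -103.5, -4, -164, -65, -61  ⇒  Σ = -505
Area = |Σ|/2 = 252.5.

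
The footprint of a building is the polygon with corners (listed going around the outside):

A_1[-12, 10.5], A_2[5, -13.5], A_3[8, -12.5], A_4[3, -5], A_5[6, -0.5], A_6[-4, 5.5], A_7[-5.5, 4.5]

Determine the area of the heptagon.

Apply the shoelace formula: 2A = Σ (x_i·y_{i+1} − x_{i+1}·y_i), indices taken mod 7.
A_1→A_2: (-12)(-13.5) − (5)(10.5) = 109.5
A_2→A_3: (5)(-12.5) − (8)(-13.5) = 45.5
A_3→A_4: (8)(-5) − (3)(-12.5) = -2.5
A_4→A_5: (3)(-0.5) − (6)(-5) = 28.5
A_5→A_6: (6)(5.5) − (-4)(-0.5) = 31
A_6→A_7: (-4)(4.5) − (-5.5)(5.5) = 12.25
A_7→A_1: (-5.5)(10.5) − (-12)(4.5) = -3.75
Σ = 220.5
Area = |Σ|/2 = 110.25.

110.25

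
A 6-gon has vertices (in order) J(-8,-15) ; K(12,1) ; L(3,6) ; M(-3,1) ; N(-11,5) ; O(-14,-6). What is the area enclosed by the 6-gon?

278

Σ = (172) + (69) + (21) + (-4) + (136) + (162) = 556
Area = |Σ|/2 = 278.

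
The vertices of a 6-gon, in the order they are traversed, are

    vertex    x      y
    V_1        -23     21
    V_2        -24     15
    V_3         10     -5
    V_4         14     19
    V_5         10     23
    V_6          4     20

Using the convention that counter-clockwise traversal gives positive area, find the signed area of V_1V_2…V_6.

586.5

Apply the surveyor's formula: 2A = Σ (x_i·y_{i+1} − x_{i+1}·y_i), indices taken mod 6.
Σ = (159) + (-30) + (260) + (132) + (108) + (544) = 1173
Signed area = Σ/2 = 586.5 (positive ⇒ counter-clockwise traversal).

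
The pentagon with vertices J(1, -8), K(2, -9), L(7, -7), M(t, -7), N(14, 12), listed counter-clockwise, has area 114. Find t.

The doubled signed area Σ (x_i y_{i+1} − x_{i+1} y_i) is linear in t.
With t=0 it equals -19; the coefficient of t is 19 (from the two edges through M).
So 19·t + -19 = 2·114 = 228 ⇒ t = 13.

13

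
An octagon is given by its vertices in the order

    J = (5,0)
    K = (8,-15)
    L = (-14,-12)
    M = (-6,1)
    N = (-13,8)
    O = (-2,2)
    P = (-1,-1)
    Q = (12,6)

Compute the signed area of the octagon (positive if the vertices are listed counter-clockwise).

Cross-terms: -75, -306, -86, -35, -10, 4, 6, -30  ⇒  Σ = -532
Signed area = Σ/2 = -266 (negative ⇒ clockwise traversal).

-266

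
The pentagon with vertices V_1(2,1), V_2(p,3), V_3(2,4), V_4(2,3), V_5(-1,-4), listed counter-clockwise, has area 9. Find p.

6

Write out the shoelace sum; only the two edges meeting at V_2 involve p:
2·Area = [(2·3 − p·1) + (p·4 − 2·3)] + 0
       = 3·p + 0 = 18
⇒ p = 6.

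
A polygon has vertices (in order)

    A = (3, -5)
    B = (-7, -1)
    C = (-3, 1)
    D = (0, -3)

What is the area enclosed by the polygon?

Cross-terms: -38, -10, 9, 9  ⇒  Σ = -30
Area = |Σ|/2 = 15.

15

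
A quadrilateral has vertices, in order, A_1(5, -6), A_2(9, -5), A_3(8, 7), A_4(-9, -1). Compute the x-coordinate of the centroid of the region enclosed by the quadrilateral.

311/123

Apply the shoelace (surveyor's) formula. First the cross-terms c_i = x_i·y_{i+1} − x_{i+1}·y_i:
  29, 103, 55, 59  ⇒  2A = 246, A = 123.
Then Σ (x_i + x_{i+1})·c_i = 1866, so x̄ = 1866 / (6·123) = 311/123.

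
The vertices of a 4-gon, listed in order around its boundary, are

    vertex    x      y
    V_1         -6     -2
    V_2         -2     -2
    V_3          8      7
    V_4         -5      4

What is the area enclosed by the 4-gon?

55.5

Apply Gauss's area formula: 2A = Σ (x_i·y_{i+1} − x_{i+1}·y_i), indices taken mod 4.
Cross-terms: 8, 2, 67, 34  ⇒  Σ = 111
Area = |Σ|/2 = 55.5.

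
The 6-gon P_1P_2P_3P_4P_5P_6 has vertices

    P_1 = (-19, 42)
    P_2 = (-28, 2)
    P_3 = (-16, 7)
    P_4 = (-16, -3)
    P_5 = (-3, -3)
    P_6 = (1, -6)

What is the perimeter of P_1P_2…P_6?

134

|P_1P_2| = √((-9)² + (-40)²) = √1681 = 41
|P_2P_3| = √((12)² + (5)²) = √169 = 13
|P_3P_4| = √((0)² + (-10)²) = √100 = 10
|P_4P_5| = √((13)² + (0)²) = √169 = 13
|P_5P_6| = √((4)² + (-3)²) = √25 = 5
|P_6P_1| = √((-20)² + (48)²) = √2704 = 52
Perimeter = 41 + 13 + 10 + 13 + 5 + 52 = 134.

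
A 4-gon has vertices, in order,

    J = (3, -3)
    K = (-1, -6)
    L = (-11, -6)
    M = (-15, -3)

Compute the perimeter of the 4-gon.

|JK| = √((-4)² + (-3)²) = √25 = 5
|KL| = √((-10)² + (0)²) = √100 = 10
|LM| = √((-4)² + (3)²) = √25 = 5
|MJ| = √((18)² + (0)²) = √324 = 18
Perimeter = 5 + 10 + 5 + 18 = 38.

38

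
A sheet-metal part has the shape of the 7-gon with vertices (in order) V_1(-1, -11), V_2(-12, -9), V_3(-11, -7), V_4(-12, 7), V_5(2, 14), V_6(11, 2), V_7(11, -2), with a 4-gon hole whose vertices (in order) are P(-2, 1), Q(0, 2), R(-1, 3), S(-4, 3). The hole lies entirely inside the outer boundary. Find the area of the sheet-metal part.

394.5

Outer boundary:
Apply the shoelace formula: 2A = Σ (x_i·y_{i+1} − x_{i+1}·y_i), indices taken mod 7.
V_1→V_2: (-1)(-9) − (-12)(-11) = -123
V_2→V_3: (-12)(-7) − (-11)(-9) = -15
V_3→V_4: (-11)(7) − (-12)(-7) = -161
V_4→V_5: (-12)(14) − (2)(7) = -182
V_5→V_6: (2)(2) − (11)(14) = -150
V_6→V_7: (11)(-2) − (11)(2) = -44
V_7→V_1: (11)(-11) − (-1)(-2) = -123
Σ = -798
Area = |Σ|/2 = 399.
Hole:
P→Q: (-2)(2) − (0)(1) = -4
Q→R: (0)(3) − (-1)(2) = 2
R→S: (-1)(3) − (-4)(3) = 9
S→P: (-4)(1) − (-2)(3) = 2
Σ = 9
Area = |Σ|/2 = 4.5.
Net area = 399 − 4.5 = 394.5.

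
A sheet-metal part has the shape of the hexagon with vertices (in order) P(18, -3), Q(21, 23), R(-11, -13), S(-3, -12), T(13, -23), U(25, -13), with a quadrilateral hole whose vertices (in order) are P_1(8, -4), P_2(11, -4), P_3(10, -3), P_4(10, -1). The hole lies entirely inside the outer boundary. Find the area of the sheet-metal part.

666.5

Outer boundary:
Apply the shoelace formula: 2A = Σ (x_i·y_{i+1} − x_{i+1}·y_i), indices taken mod 6.
Cross-terms: 477, -20, 93, 225, 406, 159  ⇒  Σ = 1340
Area = |Σ|/2 = 670.
Hole:
Apply Gauss's area formula: 2A = Σ (x_i·y_{i+1} − x_{i+1}·y_i), indices taken mod 4.
P_1→P_2: (8)(-4) − (11)(-4) = 12
P_2→P_3: (11)(-3) − (10)(-4) = 7
P_3→P_4: (10)(-1) − (10)(-3) = 20
P_4→P_1: (10)(-4) − (8)(-1) = -32
Σ = 7
Area = |Σ|/2 = 3.5.
Net area = 670 − 3.5 = 666.5.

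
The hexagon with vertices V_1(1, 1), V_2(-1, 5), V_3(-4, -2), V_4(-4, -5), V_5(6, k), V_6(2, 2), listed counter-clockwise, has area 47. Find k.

-2

The doubled signed area Σ (x_i y_{i+1} − x_{i+1} y_i) is linear in k.
With k=0 it equals 82; the coefficient of k is -6 (from the two edges through V_5).
So -6·k + 82 = 2·47 = 94 ⇒ k = -2.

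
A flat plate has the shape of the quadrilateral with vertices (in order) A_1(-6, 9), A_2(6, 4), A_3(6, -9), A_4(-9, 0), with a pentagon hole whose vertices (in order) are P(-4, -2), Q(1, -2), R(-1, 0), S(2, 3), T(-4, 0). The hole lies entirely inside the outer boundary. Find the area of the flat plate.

Outer boundary:
Σ = (-78) + (-78) + (-81) + (-81) = -318
Area = |Σ|/2 = 159.
Hole:
Σ = (10) + (-2) + (-3) + (12) + (8) = 25
Area = |Σ|/2 = 12.5.
Net area = 159 − 12.5 = 146.5.

146.5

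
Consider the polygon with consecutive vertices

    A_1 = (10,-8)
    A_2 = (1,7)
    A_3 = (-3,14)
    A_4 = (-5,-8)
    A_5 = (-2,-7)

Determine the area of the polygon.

156

Apply Gauss's area formula: 2A = Σ (x_i·y_{i+1} − x_{i+1}·y_i), indices taken mod 5.
Σ = (78) + (35) + (94) + (19) + (86) = 312
Area = |Σ|/2 = 156.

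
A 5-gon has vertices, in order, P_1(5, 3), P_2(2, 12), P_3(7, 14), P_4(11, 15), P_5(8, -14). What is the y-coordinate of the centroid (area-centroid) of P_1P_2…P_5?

Apply the surveyor's formula. First the cross-terms c_i = x_i·y_{i+1} − x_{i+1}·y_i:
  54, -56, -49, -274, 94  ⇒  2A = -231, A = -115.5.
Then Σ (y_i + y_{i+1})·c_i = -3375, so ȳ = -3375 / (6·(-115.5)) = 375/77.

375/77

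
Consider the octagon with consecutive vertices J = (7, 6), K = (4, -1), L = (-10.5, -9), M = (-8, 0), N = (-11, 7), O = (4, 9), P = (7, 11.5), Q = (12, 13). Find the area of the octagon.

207.75

Σ = (-31) + (-46.5) + (-72) + (-56) + (-127) + (-17) + (-47) + (-19) = -415.5
Area = |Σ|/2 = 207.75.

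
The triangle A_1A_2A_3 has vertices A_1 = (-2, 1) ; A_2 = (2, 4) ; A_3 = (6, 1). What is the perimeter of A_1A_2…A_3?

18

|A_1A_2| = √((4)² + (3)²) = √25 = 5
|A_2A_3| = √((4)² + (-3)²) = √25 = 5
|A_3A_1| = √((-8)² + (0)²) = √64 = 8
Perimeter = 5 + 5 + 8 = 18.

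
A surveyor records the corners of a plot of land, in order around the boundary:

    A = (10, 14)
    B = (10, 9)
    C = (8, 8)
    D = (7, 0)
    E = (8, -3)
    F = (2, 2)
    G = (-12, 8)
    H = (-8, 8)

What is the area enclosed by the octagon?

140.5

Apply the shoelace (surveyor's) formula: 2A = Σ (x_i·y_{i+1} − x_{i+1}·y_i), indices taken mod 8.
Σ = (-50) + (8) + (-56) + (-21) + (22) + (40) + (-32) + (-192) = -281
Area = |Σ|/2 = 140.5.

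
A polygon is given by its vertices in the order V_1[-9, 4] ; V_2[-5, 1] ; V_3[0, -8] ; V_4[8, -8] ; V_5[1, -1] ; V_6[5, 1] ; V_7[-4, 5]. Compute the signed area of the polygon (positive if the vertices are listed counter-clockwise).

Apply the surveyor's formula: 2A = Σ (x_i·y_{i+1} − x_{i+1}·y_i), indices taken mod 7.
V_1→V_2: (-9)(1) − (-5)(4) = 11
V_2→V_3: (-5)(-8) − (0)(1) = 40
V_3→V_4: (0)(-8) − (8)(-8) = 64
V_4→V_5: (8)(-1) − (1)(-8) = 0
V_5→V_6: (1)(1) − (5)(-1) = 6
V_6→V_7: (5)(5) − (-4)(1) = 29
V_7→V_1: (-4)(4) − (-9)(5) = 29
Σ = 179
Signed area = Σ/2 = 89.5 (positive ⇒ counter-clockwise traversal).

89.5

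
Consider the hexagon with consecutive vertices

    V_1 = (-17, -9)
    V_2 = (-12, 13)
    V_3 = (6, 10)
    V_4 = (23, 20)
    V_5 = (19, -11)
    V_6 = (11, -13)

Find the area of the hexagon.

858

Apply the surveyor's formula: 2A = Σ (x_i·y_{i+1} − x_{i+1}·y_i), indices taken mod 6.
V_1→V_2: (-17)(13) − (-12)(-9) = -329
V_2→V_3: (-12)(10) − (6)(13) = -198
V_3→V_4: (6)(20) − (23)(10) = -110
V_4→V_5: (23)(-11) − (19)(20) = -633
V_5→V_6: (19)(-13) − (11)(-11) = -126
V_6→V_1: (11)(-9) − (-17)(-13) = -320
Σ = -1716
Area = |Σ|/2 = 858.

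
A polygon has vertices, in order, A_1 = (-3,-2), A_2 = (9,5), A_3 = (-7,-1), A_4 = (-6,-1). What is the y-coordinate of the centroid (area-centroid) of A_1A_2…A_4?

Apply Gauss's area formula. First the cross-terms c_i = x_i·y_{i+1} − x_{i+1}·y_i:
  3, 26, 1, 9  ⇒  2A = 39, A = 19.5.
Then Σ (y_i + y_{i+1})·c_i = 84, so ȳ = 84 / (6·19.5) = 28/39.

28/39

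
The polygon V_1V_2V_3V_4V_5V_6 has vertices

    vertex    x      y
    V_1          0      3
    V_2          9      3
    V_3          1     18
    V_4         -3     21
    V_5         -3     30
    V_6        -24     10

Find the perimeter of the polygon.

|V_1V_2| = √((9)² + (0)²) = √81 = 9
|V_2V_3| = √((-8)² + (15)²) = √289 = 17
|V_3V_4| = √((-4)² + (3)²) = √25 = 5
|V_4V_5| = √((0)² + (9)²) = √81 = 9
|V_5V_6| = √((-21)² + (-20)²) = √841 = 29
|V_6V_1| = √((24)² + (-7)²) = √625 = 25
Perimeter = 9 + 17 + 5 + 9 + 29 + 25 = 94.

94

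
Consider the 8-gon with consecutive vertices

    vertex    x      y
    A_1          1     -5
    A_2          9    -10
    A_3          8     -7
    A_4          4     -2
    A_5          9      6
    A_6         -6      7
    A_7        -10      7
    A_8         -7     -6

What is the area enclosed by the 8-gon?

191.5

Apply Gauss's area formula: 2A = Σ (x_i·y_{i+1} − x_{i+1}·y_i), indices taken mod 8.
A_1→A_2: (1)(-10) − (9)(-5) = 35
A_2→A_3: (9)(-7) − (8)(-10) = 17
A_3→A_4: (8)(-2) − (4)(-7) = 12
A_4→A_5: (4)(6) − (9)(-2) = 42
A_5→A_6: (9)(7) − (-6)(6) = 99
A_6→A_7: (-6)(7) − (-10)(7) = 28
A_7→A_8: (-10)(-6) − (-7)(7) = 109
A_8→A_1: (-7)(-5) − (1)(-6) = 41
Σ = 383
Area = |Σ|/2 = 191.5.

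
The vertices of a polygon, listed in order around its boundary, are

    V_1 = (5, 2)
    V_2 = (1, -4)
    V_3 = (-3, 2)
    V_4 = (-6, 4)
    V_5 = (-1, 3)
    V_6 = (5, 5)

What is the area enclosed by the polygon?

40.5

Σ = (-22) + (-10) + (0) + (-14) + (-20) + (-15) = -81
Area = |Σ|/2 = 40.5.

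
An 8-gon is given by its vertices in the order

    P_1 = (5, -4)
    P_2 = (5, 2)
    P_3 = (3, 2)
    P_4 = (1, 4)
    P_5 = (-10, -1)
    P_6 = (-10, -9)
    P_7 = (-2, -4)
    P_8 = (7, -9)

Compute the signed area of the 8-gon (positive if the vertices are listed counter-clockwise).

124

Cross-terms: 30, 4, 10, 39, 80, 22, 46, 17  ⇒  Σ = 248
Signed area = Σ/2 = 124 (positive ⇒ counter-clockwise traversal).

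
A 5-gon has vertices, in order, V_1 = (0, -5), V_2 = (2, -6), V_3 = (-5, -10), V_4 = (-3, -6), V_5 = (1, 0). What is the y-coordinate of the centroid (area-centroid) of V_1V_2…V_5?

Apply the surveyor's formula. First the cross-terms c_i = x_i·y_{i+1} − x_{i+1}·y_i:
  10, -50, 0, 6, -5  ⇒  2A = -39, A = -19.5.
Then Σ (y_i + y_{i+1})·c_i = 679, so ȳ = 679 / (6·(-19.5)) = -679/117.

-679/117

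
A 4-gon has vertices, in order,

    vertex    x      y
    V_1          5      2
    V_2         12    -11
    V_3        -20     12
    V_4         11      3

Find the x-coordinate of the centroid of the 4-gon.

-13/12

Apply the shoelace formula. First the cross-terms c_i = x_i·y_{i+1} − x_{i+1}·y_i:
  -79, -76, -192, 7  ⇒  2A = -340, A = -170.
Then Σ (x_i + x_{i+1})·c_i = 1105, so x̄ = 1105 / (6·(-170)) = -13/12.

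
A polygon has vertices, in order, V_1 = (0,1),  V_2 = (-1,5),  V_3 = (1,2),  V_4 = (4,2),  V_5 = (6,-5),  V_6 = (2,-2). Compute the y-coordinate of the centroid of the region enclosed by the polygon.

-41/132

Apply the shoelace formula. First the cross-terms c_i = x_i·y_{i+1} − x_{i+1}·y_i:
  1, -7, -6, -32, -2, 2  ⇒  2A = -44, A = -22.
Then Σ (y_i + y_{i+1})·c_i = 41, so ȳ = 41 / (6·(-22)) = -41/132.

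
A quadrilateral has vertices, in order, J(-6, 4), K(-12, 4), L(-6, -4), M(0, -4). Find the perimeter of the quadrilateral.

|JK| = √((-6)² + (0)²) = √36 = 6
|KL| = √((6)² + (-8)²) = √100 = 10
|LM| = √((6)² + (0)²) = √36 = 6
|MJ| = √((-6)² + (8)²) = √100 = 10
Perimeter = 6 + 10 + 6 + 10 = 32.

32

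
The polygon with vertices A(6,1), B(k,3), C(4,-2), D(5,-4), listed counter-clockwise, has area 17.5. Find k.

-2

Write out the shoelace sum; only the two edges meeting at B involve k:
2·Area = [(6·3 − k·1) + (k·(-2) − 4·3)] + 23
       = -3·k + 29 = 35
⇒ k = -2.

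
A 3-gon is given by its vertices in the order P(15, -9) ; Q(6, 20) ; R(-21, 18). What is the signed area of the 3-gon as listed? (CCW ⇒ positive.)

400.5

P→Q: (15)(20) − (6)(-9) = 354
Q→R: (6)(18) − (-21)(20) = 528
R→P: (-21)(-9) − (15)(18) = -81
Σ = 801
Signed area = Σ/2 = 400.5 (positive ⇒ counter-clockwise traversal).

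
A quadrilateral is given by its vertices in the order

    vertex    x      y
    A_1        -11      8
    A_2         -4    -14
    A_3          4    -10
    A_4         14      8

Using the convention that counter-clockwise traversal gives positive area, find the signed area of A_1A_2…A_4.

327

Σ = (186) + (96) + (172) + (200) = 654
Signed area = Σ/2 = 327 (positive ⇒ counter-clockwise traversal).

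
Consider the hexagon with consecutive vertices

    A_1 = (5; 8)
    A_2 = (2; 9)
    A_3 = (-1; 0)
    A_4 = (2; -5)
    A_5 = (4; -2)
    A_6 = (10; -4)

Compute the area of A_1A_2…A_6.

A_1→A_2: (5)(9) − (2)(8) = 29
A_2→A_3: (2)(0) − (-1)(9) = 9
A_3→A_4: (-1)(-5) − (2)(0) = 5
A_4→A_5: (2)(-2) − (4)(-5) = 16
A_5→A_6: (4)(-4) − (10)(-2) = 4
A_6→A_1: (10)(8) − (5)(-4) = 100
Σ = 163
Area = |Σ|/2 = 81.5.

81.5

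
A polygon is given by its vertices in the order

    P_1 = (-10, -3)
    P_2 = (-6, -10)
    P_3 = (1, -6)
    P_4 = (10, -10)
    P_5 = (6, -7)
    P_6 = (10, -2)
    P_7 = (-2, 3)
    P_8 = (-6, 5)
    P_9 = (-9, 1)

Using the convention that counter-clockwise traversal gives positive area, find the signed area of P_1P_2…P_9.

168

Apply Gauss's area formula: 2A = Σ (x_i·y_{i+1} − x_{i+1}·y_i), indices taken mod 9.
P_1→P_2: (-10)(-10) − (-6)(-3) = 82
P_2→P_3: (-6)(-6) − (1)(-10) = 46
P_3→P_4: (1)(-10) − (10)(-6) = 50
P_4→P_5: (10)(-7) − (6)(-10) = -10
P_5→P_6: (6)(-2) − (10)(-7) = 58
P_6→P_7: (10)(3) − (-2)(-2) = 26
P_7→P_8: (-2)(5) − (-6)(3) = 8
P_8→P_9: (-6)(1) − (-9)(5) = 39
P_9→P_1: (-9)(-3) − (-10)(1) = 37
Σ = 336
Signed area = Σ/2 = 168 (positive ⇒ counter-clockwise traversal).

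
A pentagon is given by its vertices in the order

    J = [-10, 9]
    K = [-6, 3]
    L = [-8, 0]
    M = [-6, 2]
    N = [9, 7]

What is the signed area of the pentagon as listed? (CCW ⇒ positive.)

Apply the surveyor's formula: 2A = Σ (x_i·y_{i+1} − x_{i+1}·y_i), indices taken mod 5.
Σ = (24) + (24) + (-16) + (-60) + (151) = 123
Signed area = Σ/2 = 61.5 (positive ⇒ counter-clockwise traversal).

61.5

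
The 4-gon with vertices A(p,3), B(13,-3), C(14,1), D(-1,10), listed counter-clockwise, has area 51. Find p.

4

Write out the shoelace sum; only the two edges meeting at A involve p:
2·Area = [((-1)·3 − p·10) + (p·(-3) − 13·3)] + 196
       = -13·p + 154 = 102
⇒ p = 4.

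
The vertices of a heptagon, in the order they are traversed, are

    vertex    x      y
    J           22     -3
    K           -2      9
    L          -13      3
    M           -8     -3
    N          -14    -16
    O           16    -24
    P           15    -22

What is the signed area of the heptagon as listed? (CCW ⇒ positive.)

Apply the shoelace formula: 2A = Σ (x_i·y_{i+1} − x_{i+1}·y_i), indices taken mod 7.
Cross-terms: 192, 111, 63, 86, 592, 8, 439  ⇒  Σ = 1491
Signed area = Σ/2 = 745.5 (positive ⇒ counter-clockwise traversal).

745.5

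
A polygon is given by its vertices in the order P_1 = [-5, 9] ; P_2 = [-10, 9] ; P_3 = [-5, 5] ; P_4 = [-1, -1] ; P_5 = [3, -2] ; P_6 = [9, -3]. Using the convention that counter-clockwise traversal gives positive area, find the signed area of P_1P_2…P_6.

65

Apply the shoelace formula: 2A = Σ (x_i·y_{i+1} − x_{i+1}·y_i), indices taken mod 6.
Cross-terms: 45, -5, 10, 5, 9, 66  ⇒  Σ = 130
Signed area = Σ/2 = 65 (positive ⇒ counter-clockwise traversal).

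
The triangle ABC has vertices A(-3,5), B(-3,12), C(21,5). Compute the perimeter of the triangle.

56

|AB| = √((0)² + (7)²) = √49 = 7
|BC| = √((24)² + (-7)²) = √625 = 25
|CA| = √((-24)² + (0)²) = √576 = 24
Perimeter = 7 + 25 + 24 = 56.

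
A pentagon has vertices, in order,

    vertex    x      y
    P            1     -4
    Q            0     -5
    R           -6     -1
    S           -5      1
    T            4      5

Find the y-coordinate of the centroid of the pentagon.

-5/48

Apply the shoelace (surveyor's) formula. First the cross-terms c_i = x_i·y_{i+1} − x_{i+1}·y_i:
  -5, -30, -11, -29, -21  ⇒  2A = -96, A = -48.
Then Σ (y_i + y_{i+1})·c_i = 30, so ȳ = 30 / (6·(-48)) = -5/48.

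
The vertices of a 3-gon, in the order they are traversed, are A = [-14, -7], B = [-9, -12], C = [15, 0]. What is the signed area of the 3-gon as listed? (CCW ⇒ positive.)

90

Σ = (105) + (180) + (-105) = 180
Signed area = Σ/2 = 90 (positive ⇒ counter-clockwise traversal).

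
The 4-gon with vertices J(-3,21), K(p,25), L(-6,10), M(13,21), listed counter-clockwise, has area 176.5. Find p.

The doubled signed area Σ (x_i y_{i+1} − x_{i+1} y_i) is linear in p.
With p=0 it equals 155; the coefficient of p is -11 (from the two edges through K).
So -11·p + 155 = 2·176.5 = 353 ⇒ p = -18.

-18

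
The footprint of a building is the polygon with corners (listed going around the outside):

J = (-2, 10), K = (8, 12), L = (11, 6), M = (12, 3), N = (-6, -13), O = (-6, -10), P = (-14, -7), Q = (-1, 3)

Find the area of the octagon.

Apply the shoelace formula: 2A = Σ (x_i·y_{i+1} − x_{i+1}·y_i), indices taken mod 8.
Cross-terms: -104, -84, -39, -138, -18, -98, -49, -4  ⇒  Σ = -534
Area = |Σ|/2 = 267.

267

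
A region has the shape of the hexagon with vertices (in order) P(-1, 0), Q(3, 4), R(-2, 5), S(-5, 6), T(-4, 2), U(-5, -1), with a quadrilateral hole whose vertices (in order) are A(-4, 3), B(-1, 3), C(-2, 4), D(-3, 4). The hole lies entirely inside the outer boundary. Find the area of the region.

Outer boundary:
Apply Gauss's area formula: 2A = Σ (x_i·y_{i+1} − x_{i+1}·y_i), indices taken mod 6.
Σ = (-4) + (23) + (13) + (14) + (14) + (-1) = 59
Area = |Σ|/2 = 29.5.
Hole:
Σ = (-9) + (2) + (4) + (7) = 4
Area = |Σ|/2 = 2.
Net area = 29.5 − 2 = 27.5.

27.5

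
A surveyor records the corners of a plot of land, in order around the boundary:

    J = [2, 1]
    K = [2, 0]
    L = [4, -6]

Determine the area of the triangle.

Σ = (-2) + (-12) + (16) = 2
Area = |Σ|/2 = 1.

1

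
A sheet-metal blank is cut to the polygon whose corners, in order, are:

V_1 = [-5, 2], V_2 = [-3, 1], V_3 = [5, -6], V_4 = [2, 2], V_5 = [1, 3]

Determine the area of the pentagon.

V_1→V_2: (-5)(1) − (-3)(2) = 1
V_2→V_3: (-3)(-6) − (5)(1) = 13
V_3→V_4: (5)(2) − (2)(-6) = 22
V_4→V_5: (2)(3) − (1)(2) = 4
V_5→V_1: (1)(2) − (-5)(3) = 17
Σ = 57
Area = |Σ|/2 = 28.5.

28.5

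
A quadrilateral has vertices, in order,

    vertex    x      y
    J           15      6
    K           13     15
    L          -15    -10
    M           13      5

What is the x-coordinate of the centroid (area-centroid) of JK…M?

Apply the surveyor's formula. First the cross-terms c_i = x_i·y_{i+1} − x_{i+1}·y_i:
  147, 95, 55, 3  ⇒  2A = 300, A = 150.
Then Σ (x_i + x_{i+1})·c_i = 3900, so x̄ = 3900 / (6·150) = 13/3.

13/3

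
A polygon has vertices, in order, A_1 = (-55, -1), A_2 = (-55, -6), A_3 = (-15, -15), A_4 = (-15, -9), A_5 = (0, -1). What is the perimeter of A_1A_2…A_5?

|A_1A_2| = √((0)² + (-5)²) = √25 = 5
|A_2A_3| = √((40)² + (-9)²) = √1681 = 41
|A_3A_4| = √((0)² + (6)²) = √36 = 6
|A_4A_5| = √((15)² + (8)²) = √289 = 17
|A_5A_1| = √((-55)² + (0)²) = √3025 = 55
Perimeter = 5 + 41 + 6 + 17 + 55 = 124.

124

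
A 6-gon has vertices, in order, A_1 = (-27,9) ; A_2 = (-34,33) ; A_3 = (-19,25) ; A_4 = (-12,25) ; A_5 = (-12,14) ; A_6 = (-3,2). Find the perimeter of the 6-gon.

100

|A_1A_2| = √((-7)² + (24)²) = √625 = 25
|A_2A_3| = √((15)² + (-8)²) = √289 = 17
|A_3A_4| = √((7)² + (0)²) = √49 = 7
|A_4A_5| = √((0)² + (-11)²) = √121 = 11
|A_5A_6| = √((9)² + (-12)²) = √225 = 15
|A_6A_1| = √((-24)² + (7)²) = √625 = 25
Perimeter = 25 + 17 + 7 + 11 + 15 + 25 = 100.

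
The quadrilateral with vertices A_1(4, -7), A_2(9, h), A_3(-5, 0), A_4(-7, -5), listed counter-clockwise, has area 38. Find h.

-9

The doubled signed area Σ (x_i y_{i+1} − x_{i+1} y_i) is linear in h.
With h=0 it equals 157; the coefficient of h is 9 (from the two edges through A_2).
So 9·h + 157 = 2·38 = 76 ⇒ h = -9.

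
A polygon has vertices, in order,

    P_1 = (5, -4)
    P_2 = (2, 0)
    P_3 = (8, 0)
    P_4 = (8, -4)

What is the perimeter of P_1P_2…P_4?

|P_1P_2| = √((-3)² + (4)²) = √25 = 5
|P_2P_3| = √((6)² + (0)²) = √36 = 6
|P_3P_4| = √((0)² + (-4)²) = √16 = 4
|P_4P_1| = √((-3)² + (0)²) = √9 = 3
Perimeter = 5 + 6 + 4 + 3 = 18.

18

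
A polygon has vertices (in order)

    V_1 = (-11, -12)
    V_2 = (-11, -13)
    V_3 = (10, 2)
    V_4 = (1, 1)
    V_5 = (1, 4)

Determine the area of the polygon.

V_1→V_2: (-11)(-13) − (-11)(-12) = 11
V_2→V_3: (-11)(2) − (10)(-13) = 108
V_3→V_4: (10)(1) − (1)(2) = 8
V_4→V_5: (1)(4) − (1)(1) = 3
V_5→V_1: (1)(-12) − (-11)(4) = 32
Σ = 162
Area = |Σ|/2 = 81.

81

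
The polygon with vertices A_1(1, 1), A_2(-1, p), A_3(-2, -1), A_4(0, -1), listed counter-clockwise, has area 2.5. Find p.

The doubled signed area Σ (x_i y_{i+1} − x_{i+1} y_i) is linear in p.
With p=0 it equals 5; the coefficient of p is 3 (from the two edges through A_2).
So 3·p + 5 = 2·2.5 = 5 ⇒ p = 0.

0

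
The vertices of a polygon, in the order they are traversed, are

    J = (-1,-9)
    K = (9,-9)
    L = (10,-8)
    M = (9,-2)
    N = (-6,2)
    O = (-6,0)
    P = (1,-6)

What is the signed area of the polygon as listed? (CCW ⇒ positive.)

99.5

Apply Gauss's area formula: 2A = Σ (x_i·y_{i+1} − x_{i+1}·y_i), indices taken mod 7.
Σ = (90) + (18) + (52) + (6) + (12) + (36) + (-15) = 199
Signed area = Σ/2 = 99.5 (positive ⇒ counter-clockwise traversal).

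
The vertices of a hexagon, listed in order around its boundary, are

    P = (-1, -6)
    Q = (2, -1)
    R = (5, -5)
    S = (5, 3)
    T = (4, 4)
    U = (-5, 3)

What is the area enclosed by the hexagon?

60.5

Cross-terms: 13, -5, 40, 8, 32, 33  ⇒  Σ = 121
Area = |Σ|/2 = 60.5.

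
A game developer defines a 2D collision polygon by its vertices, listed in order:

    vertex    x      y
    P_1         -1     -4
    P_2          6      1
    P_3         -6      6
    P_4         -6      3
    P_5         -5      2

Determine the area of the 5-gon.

Apply Gauss's area formula: 2A = Σ (x_i·y_{i+1} − x_{i+1}·y_i), indices taken mod 5.
Σ = (23) + (42) + (18) + (3) + (22) = 108
Area = |Σ|/2 = 54.

54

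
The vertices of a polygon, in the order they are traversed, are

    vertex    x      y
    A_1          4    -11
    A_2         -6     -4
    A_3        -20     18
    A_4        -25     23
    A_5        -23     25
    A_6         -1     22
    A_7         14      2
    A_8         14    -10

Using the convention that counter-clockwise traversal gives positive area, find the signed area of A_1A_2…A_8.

-724.5

Σ = (-82) + (-188) + (-10) + (-96) + (-481) + (-310) + (-168) + (-114) = -1449
Signed area = Σ/2 = -724.5 (negative ⇒ clockwise traversal).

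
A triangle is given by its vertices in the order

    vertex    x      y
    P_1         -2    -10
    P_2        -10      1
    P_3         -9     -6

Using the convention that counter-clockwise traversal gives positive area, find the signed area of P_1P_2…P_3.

Apply the shoelace (surveyor's) formula: 2A = Σ (x_i·y_{i+1} − x_{i+1}·y_i), indices taken mod 3.
Σ = (-102) + (69) + (78) = 45
Signed area = Σ/2 = 22.5 (positive ⇒ counter-clockwise traversal).

22.5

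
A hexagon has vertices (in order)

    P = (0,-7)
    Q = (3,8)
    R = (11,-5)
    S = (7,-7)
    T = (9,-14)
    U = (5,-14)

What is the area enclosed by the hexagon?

Σ = (21) + (-103) + (-42) + (-35) + (-56) + (-35) = -250
Area = |Σ|/2 = 125.

125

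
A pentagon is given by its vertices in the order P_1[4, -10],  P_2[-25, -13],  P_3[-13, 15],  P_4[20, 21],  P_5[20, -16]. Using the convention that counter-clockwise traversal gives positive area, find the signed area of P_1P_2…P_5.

Apply the shoelace formula: 2A = Σ (x_i·y_{i+1} − x_{i+1}·y_i), indices taken mod 5.
Cross-terms: -302, -544, -573, -740, -136  ⇒  Σ = -2295
Signed area = Σ/2 = -1147.5 (negative ⇒ clockwise traversal).

-1147.5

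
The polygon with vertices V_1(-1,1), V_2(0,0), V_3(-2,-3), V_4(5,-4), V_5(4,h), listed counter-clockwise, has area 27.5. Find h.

Write out the shoelace sum; only the two edges meeting at V_5 involve h:
2·Area = [(5·h − 4·(-4)) + (4·1 − (-1)·h)] + 23
       = 6·h + 43 = 55
⇒ h = 2.

2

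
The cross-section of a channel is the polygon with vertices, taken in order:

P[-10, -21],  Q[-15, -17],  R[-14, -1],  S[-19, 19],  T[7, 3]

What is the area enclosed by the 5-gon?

Apply the surveyor's formula: 2A = Σ (x_i·y_{i+1} − x_{i+1}·y_i), indices taken mod 5.
P→Q: (-10)(-17) − (-15)(-21) = -145
Q→R: (-15)(-1) − (-14)(-17) = -223
R→S: (-14)(19) − (-19)(-1) = -285
S→T: (-19)(3) − (7)(19) = -190
T→P: (7)(-21) − (-10)(3) = -117
Σ = -960
Area = |Σ|/2 = 480.

480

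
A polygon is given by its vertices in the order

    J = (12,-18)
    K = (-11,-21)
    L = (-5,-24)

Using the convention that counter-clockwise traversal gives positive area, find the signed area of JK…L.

43.5

Apply Gauss's area formula: 2A = Σ (x_i·y_{i+1} − x_{i+1}·y_i), indices taken mod 3.
Σ = (-450) + (159) + (378) = 87
Signed area = Σ/2 = 43.5 (positive ⇒ counter-clockwise traversal).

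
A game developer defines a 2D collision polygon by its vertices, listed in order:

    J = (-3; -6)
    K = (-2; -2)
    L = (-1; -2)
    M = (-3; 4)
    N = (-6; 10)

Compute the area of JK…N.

Apply the shoelace (surveyor's) formula: 2A = Σ (x_i·y_{i+1} − x_{i+1}·y_i), indices taken mod 5.
J→K: (-3)(-2) − (-2)(-6) = -6
K→L: (-2)(-2) − (-1)(-2) = 2
L→M: (-1)(4) − (-3)(-2) = -10
M→N: (-3)(10) − (-6)(4) = -6
N→J: (-6)(-6) − (-3)(10) = 66
Σ = 46
Area = |Σ|/2 = 23.

23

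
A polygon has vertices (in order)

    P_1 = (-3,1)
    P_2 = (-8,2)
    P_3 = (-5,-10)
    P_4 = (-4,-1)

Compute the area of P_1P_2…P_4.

Apply the surveyor's formula: 2A = Σ (x_i·y_{i+1} − x_{i+1}·y_i), indices taken mod 4.
Cross-terms: 2, 90, -35, -7  ⇒  Σ = 50
Area = |Σ|/2 = 25.

25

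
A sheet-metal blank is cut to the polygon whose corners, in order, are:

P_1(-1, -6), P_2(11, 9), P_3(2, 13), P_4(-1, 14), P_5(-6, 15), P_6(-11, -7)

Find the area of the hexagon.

Apply Gauss's area formula: 2A = Σ (x_i·y_{i+1} − x_{i+1}·y_i), indices taken mod 6.
Σ = (57) + (125) + (41) + (69) + (207) + (59) = 558
Area = |Σ|/2 = 279.

279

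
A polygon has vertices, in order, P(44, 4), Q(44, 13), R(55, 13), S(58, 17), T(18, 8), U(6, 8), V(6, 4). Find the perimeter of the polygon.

|PQ| = √((0)² + (9)²) = √81 = 9
|QR| = √((11)² + (0)²) = √121 = 11
|RS| = √((3)² + (4)²) = √25 = 5
|ST| = √((-40)² + (-9)²) = √1681 = 41
|TU| = √((-12)² + (0)²) = √144 = 12
|UV| = √((0)² + (-4)²) = √16 = 4
|VP| = √((38)² + (0)²) = √1444 = 38
Perimeter = 9 + 11 + 5 + 41 + 12 + 4 + 38 = 120.

120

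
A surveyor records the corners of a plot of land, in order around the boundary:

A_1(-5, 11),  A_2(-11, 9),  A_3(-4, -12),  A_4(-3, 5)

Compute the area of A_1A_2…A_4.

Apply Gauss's area formula: 2A = Σ (x_i·y_{i+1} − x_{i+1}·y_i), indices taken mod 4.
Σ = (76) + (168) + (-56) + (-8) = 180
Area = |Σ|/2 = 90.

90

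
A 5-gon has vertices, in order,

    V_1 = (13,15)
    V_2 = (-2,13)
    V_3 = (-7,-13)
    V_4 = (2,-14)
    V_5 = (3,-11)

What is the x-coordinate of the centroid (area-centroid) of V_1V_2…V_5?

151/81

Apply the surveyor's formula. First the cross-terms c_i = x_i·y_{i+1} − x_{i+1}·y_i:
  199, 117, 124, 20, 188  ⇒  2A = 648, A = 324.
Then Σ (x_i + x_{i+1})·c_i = 3624, so x̄ = 3624 / (6·324) = 151/81.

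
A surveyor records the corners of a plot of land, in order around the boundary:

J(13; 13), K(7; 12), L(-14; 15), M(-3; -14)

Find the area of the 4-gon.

361

Apply Gauss's area formula: 2A = Σ (x_i·y_{i+1} − x_{i+1}·y_i), indices taken mod 4.
J→K: (13)(12) − (7)(13) = 65
K→L: (7)(15) − (-14)(12) = 273
L→M: (-14)(-14) − (-3)(15) = 241
M→J: (-3)(13) − (13)(-14) = 143
Σ = 722
Area = |Σ|/2 = 361.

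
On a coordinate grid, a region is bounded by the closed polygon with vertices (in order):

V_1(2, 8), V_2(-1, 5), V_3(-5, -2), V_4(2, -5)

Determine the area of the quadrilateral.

50

Apply Gauss's area formula: 2A = Σ (x_i·y_{i+1} − x_{i+1}·y_i), indices taken mod 4.
Cross-terms: 18, 27, 29, 26  ⇒  Σ = 100
Area = |Σ|/2 = 50.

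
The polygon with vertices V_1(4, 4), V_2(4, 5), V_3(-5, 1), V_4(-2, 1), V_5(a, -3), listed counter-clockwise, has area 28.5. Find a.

3

The doubled signed area Σ (x_i y_{i+1} − x_{i+1} y_i) is linear in a.
With a=0 it equals 48; the coefficient of a is 3 (from the two edges through V_5).
So 3·a + 48 = 2·28.5 = 57 ⇒ a = 3.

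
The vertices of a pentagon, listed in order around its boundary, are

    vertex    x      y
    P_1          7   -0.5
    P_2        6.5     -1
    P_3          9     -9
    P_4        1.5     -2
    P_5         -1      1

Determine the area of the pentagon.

32.375

Σ = (-3.75) + (-49.5) + (-4.5) + (-0.5) + (-6.5) = -64.75
Area = |Σ|/2 = 32.375.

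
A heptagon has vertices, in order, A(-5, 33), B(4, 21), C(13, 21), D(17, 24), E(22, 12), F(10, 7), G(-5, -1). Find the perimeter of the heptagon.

|AB| = √((9)² + (-12)²) = √225 = 15
|BC| = √((9)² + (0)²) = √81 = 9
|CD| = √((4)² + (3)²) = √25 = 5
|DE| = √((5)² + (-12)²) = √169 = 13
|EF| = √((-12)² + (-5)²) = √169 = 13
|FG| = √((-15)² + (-8)²) = √289 = 17
|GA| = √((0)² + (34)²) = √1156 = 34
Perimeter = 15 + 9 + 5 + 13 + 13 + 17 + 34 = 106.

106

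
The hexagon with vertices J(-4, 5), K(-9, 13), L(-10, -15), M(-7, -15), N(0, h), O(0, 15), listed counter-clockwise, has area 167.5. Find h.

The doubled signed area Σ (x_i y_{i+1} − x_{i+1} y_i) is linear in h.
With h=0 it equals 363; the coefficient of h is -7 (from the two edges through N).
So -7·h + 363 = 2·167.5 = 335 ⇒ h = 4.

4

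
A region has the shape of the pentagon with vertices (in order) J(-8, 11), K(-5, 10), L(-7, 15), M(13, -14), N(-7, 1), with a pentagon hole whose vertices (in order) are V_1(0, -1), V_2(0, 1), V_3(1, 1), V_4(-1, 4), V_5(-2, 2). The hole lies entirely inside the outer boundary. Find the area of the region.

Outer boundary:
Σ = (-25) + (-5) + (-97) + (-85) + (-69) = -281
Area = |Σ|/2 = 140.5.
Hole:
Apply Gauss's area formula: 2A = Σ (x_i·y_{i+1} − x_{i+1}·y_i), indices taken mod 5.
Cross-terms: 0, -1, 5, 6, 2  ⇒  Σ = 12
Area = |Σ|/2 = 6.
Net area = 140.5 − 6 = 134.5.

134.5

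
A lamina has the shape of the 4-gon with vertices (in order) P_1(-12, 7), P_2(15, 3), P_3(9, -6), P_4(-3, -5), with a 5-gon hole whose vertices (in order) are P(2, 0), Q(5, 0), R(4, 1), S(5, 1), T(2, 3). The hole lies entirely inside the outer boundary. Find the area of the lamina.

195.5

Outer boundary:
Σ = (-141) + (-117) + (-63) + (-81) = -402
Area = |Σ|/2 = 201.
Hole:
Apply Gauss's area formula: 2A = Σ (x_i·y_{i+1} − x_{i+1}·y_i), indices taken mod 5.
Σ = (0) + (5) + (-1) + (13) + (-6) = 11
Area = |Σ|/2 = 5.5.
Net area = 201 − 5.5 = 195.5.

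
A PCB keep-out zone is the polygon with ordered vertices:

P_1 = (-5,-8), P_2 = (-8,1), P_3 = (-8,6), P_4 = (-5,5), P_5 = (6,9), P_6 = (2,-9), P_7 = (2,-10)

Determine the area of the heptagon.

Σ = (-69) + (-40) + (-10) + (-75) + (-72) + (-2) + (-66) = -334
Area = |Σ|/2 = 167.

167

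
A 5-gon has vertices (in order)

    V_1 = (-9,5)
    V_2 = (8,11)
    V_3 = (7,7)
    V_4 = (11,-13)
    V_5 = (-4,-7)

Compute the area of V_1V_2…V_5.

V_1→V_2: (-9)(11) − (8)(5) = -139
V_2→V_3: (8)(7) − (7)(11) = -21
V_3→V_4: (7)(-13) − (11)(7) = -168
V_4→V_5: (11)(-7) − (-4)(-13) = -129
V_5→V_1: (-4)(5) − (-9)(-7) = -83
Σ = -540
Area = |Σ|/2 = 270.

270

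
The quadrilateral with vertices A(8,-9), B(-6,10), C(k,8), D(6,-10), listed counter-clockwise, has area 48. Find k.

Write out the shoelace sum; only the two edges meeting at C involve k:
2·Area = [((-6)·8 − k·10) + (k·(-10) − 6·8)] + 52
       = -20·k + -44 = 96
⇒ k = -7.

-7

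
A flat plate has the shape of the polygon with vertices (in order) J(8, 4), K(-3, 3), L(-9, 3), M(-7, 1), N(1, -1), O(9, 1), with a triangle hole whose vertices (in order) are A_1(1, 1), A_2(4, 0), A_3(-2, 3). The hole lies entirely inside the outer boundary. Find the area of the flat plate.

Outer boundary:
Σ = (36) + (18) + (12) + (6) + (10) + (28) = 110
Area = |Σ|/2 = 55.
Hole:
Σ = (-4) + (12) + (-5) = 3
Area = |Σ|/2 = 1.5.
Net area = 55 − 1.5 = 53.5.

53.5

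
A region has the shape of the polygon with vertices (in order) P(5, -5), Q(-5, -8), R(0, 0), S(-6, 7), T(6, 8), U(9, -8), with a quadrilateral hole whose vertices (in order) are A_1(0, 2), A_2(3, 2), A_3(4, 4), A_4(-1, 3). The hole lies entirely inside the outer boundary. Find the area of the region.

Outer boundary:
Apply Gauss's area formula: 2A = Σ (x_i·y_{i+1} − x_{i+1}·y_i), indices taken mod 6.
Σ = (-65) + (0) + (0) + (-90) + (-120) + (-5) = -280
Area = |Σ|/2 = 140.
Hole:
Apply the surveyor's formula: 2A = Σ (x_i·y_{i+1} − x_{i+1}·y_i), indices taken mod 4.
Σ = (-6) + (4) + (16) + (-2) = 12
Area = |Σ|/2 = 6.
Net area = 140 − 6 = 134.

134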